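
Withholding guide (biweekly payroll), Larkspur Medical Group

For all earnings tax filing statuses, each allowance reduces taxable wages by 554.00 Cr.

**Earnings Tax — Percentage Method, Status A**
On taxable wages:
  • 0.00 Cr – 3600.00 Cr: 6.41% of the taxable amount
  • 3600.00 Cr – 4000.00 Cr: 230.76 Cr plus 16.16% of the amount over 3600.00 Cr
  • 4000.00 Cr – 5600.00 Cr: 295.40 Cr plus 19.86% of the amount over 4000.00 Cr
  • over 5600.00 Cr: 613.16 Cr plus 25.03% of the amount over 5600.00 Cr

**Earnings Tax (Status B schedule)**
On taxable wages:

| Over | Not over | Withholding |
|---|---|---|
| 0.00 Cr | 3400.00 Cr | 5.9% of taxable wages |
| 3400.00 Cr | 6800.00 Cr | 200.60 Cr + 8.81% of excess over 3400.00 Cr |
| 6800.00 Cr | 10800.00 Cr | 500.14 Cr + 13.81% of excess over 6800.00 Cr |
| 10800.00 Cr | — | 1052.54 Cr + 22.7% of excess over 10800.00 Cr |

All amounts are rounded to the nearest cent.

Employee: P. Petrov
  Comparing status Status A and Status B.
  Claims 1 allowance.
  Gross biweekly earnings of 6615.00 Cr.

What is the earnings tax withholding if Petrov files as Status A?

728.55 Cr

Earnings Tax (Status A): taxable = 6615.00 Cr − 1×554.00 Cr = 6061.00 Cr
  613.16 Cr + 25.03% × (6061.00 Cr − 5600.00 Cr) = 613.16 Cr + 25.03% × 461.00 Cr = 728.55 Cr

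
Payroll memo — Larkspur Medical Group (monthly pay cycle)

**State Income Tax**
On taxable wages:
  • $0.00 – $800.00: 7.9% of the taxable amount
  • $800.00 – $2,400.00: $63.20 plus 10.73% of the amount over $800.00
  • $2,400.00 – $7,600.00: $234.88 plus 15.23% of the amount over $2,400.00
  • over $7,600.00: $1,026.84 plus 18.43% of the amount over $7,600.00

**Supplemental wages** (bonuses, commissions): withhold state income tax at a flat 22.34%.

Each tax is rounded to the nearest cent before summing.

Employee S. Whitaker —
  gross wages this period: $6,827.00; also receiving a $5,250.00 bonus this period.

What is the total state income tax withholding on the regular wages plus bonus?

$2,081.96

State Income Tax: taxable = $6,827.00
  $234.88 + 15.23% × ($6,827.00 − $2,400.00) = $234.88 + 15.23% × $4,427.00 = $909.11
Supplemental (22.34% flat on bonus): 22.34% × $5,250.00 = $1,172.85
Total state income tax: $909.11 + $1,172.85 = $2,081.96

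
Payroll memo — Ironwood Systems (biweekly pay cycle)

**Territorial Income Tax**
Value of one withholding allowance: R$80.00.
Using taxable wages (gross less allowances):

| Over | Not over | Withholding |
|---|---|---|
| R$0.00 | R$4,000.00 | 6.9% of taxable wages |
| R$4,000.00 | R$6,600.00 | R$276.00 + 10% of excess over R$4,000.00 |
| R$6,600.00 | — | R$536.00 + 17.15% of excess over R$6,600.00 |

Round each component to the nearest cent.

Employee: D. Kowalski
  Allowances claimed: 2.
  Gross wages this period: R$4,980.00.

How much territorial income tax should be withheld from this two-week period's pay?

Territorial Income Tax: taxable = R$4,980.00 − 2×R$80.00 = R$4,820.00
  R$276.00 + 10% × (R$4,820.00 − R$4,000.00) = R$276.00 + 10% × R$820.00 = R$358.00

R$358.00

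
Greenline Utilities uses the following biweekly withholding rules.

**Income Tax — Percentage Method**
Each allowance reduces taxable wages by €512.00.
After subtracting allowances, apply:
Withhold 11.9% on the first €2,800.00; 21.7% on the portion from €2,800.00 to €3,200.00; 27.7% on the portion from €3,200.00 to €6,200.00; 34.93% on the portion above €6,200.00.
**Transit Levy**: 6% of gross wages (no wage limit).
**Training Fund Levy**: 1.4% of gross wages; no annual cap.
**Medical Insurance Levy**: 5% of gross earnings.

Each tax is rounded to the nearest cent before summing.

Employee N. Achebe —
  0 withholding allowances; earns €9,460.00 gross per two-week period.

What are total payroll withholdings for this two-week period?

Income Tax: taxable = €9,460.00
  €1,251.00 + 34.93% × (€9,460.00 − €6,200.00) = €1,251.00 + 34.93% × €3,260.00 = €2,389.72
Transit Levy: 6% × €9,460.00 = €567.60
Training Fund Levy: 1.4% × €9,460.00 = €132.44
Medical Insurance Levy: 5% × €9,460.00 = €473.00
Total: €2,389.72 + €567.60 + €132.44 + €473.00 = €3,562.76

€3,562.76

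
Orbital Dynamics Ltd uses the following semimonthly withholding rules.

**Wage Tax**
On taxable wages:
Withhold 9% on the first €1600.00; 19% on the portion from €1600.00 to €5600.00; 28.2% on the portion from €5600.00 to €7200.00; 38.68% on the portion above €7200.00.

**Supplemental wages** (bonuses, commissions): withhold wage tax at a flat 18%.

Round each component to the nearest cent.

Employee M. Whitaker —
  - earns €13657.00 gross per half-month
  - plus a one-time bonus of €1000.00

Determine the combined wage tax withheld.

Wage Tax: taxable = €13657.00
  €1355.20 + 38.68% × (€13657.00 − €7200.00) = €1355.20 + 38.68% × €6457.00 = €3852.77
Supplemental (18% flat on bonus): 18% × €1000.00 = €180.00
Total wage tax: €3852.77 + €180.00 = €4032.77

€4032.77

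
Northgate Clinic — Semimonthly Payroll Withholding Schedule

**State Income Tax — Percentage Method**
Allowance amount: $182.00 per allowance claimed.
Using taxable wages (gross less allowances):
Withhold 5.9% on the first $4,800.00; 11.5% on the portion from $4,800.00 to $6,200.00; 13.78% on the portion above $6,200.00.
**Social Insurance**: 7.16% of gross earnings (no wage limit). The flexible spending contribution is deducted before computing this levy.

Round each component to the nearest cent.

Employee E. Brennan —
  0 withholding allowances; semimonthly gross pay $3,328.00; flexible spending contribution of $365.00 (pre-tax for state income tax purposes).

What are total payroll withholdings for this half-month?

$386.97

State Income Tax: taxable = $3,328.00 − $365.00 = $2,963.00
  5.9% × $2,963.00 = $174.82
Social Insurance: 7.16% × $2,963.00 = $212.15
Total: $174.82 + $212.15 = $386.97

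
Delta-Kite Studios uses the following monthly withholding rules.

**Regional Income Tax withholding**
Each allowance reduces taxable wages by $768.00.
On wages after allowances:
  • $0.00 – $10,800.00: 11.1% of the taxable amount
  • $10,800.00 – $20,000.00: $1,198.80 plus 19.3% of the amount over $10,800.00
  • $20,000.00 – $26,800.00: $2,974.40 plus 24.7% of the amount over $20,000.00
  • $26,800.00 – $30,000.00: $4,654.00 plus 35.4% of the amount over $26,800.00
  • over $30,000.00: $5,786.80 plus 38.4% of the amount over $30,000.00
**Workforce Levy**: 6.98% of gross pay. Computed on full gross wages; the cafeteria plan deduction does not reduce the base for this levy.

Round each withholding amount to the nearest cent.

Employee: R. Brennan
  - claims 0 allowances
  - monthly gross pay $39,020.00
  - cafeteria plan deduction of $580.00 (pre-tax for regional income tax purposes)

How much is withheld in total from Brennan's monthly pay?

Regional Income Tax: taxable = $39,020.00 − $580.00 = $38,440.00
  $5,786.80 + 38.4% × ($38,440.00 − $30,000.00) = $5,786.80 + 38.4% × $8,440.00 = $9,027.76
Workforce Levy: 6.98% × $39,020.00 = $2,723.60
Total: $9,027.76 + $2,723.60 = $11,751.36

$11,751.36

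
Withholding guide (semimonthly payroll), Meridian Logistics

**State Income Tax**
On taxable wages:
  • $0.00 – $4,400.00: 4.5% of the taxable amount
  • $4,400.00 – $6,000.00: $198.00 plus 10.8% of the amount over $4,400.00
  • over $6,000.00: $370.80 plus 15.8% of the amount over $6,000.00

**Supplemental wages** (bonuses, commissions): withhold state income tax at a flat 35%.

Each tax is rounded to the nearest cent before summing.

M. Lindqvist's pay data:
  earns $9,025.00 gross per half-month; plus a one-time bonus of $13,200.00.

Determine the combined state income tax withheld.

$5,468.75

State Income Tax: taxable = $9,025.00
  $370.80 + 15.8% × ($9,025.00 − $6,000.00) = $370.80 + 15.8% × $3,025.00 = $848.75
Supplemental (35% flat on bonus): 35% × $13,200.00 = $4,620.00
Total state income tax: $848.75 + $4,620.00 = $5,468.75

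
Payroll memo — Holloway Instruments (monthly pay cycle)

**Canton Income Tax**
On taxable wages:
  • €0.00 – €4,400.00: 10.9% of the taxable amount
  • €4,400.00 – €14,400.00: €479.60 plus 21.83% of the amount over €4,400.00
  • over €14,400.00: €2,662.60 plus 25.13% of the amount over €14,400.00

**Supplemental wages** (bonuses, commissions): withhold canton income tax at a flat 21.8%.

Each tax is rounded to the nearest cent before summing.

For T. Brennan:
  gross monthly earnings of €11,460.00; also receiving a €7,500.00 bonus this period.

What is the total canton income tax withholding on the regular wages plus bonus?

€3,655.80

Canton Income Tax: taxable = €11,460.00
  €479.60 + 21.83% × (€11,460.00 − €4,400.00) = €479.60 + 21.83% × €7,060.00 = €2,020.80
Supplemental (21.8% flat on bonus): 21.8% × €7,500.00 = €1,635.00
Total canton income tax: €2,020.80 + €1,635.00 = €3,655.80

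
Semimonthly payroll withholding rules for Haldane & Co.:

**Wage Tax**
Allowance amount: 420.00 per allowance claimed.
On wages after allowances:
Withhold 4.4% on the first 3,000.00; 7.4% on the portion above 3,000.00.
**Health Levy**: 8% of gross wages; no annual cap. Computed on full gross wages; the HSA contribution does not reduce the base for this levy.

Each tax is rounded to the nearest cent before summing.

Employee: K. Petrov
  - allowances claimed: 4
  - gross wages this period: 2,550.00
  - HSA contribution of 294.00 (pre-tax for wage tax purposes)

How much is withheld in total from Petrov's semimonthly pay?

229.34

Wage Tax: taxable = 2,550.00 − 294.00 − 4×420.00 = 576.00
  4.4% × 576.00 = 25.34
Health Levy: 8% × 2,550.00 = 204.00
Total: 25.34 + 204.00 = 229.34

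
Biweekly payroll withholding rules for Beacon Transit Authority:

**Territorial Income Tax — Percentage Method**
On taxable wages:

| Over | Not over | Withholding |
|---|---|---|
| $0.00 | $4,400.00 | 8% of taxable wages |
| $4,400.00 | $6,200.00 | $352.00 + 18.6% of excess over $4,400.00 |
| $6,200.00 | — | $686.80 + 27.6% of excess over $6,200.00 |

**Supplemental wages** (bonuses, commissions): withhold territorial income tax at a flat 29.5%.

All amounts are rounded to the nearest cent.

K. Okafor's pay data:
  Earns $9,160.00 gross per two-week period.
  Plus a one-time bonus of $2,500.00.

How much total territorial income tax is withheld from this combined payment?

Territorial Income Tax: taxable = $9,160.00
  $686.80 + 27.6% × ($9,160.00 − $6,200.00) = $686.80 + 27.6% × $2,960.00 = $1,503.76
Supplemental (29.5% flat on bonus): 29.5% × $2,500.00 = $737.50
Total territorial income tax: $1,503.76 + $737.50 = $2,241.26

$2,241.26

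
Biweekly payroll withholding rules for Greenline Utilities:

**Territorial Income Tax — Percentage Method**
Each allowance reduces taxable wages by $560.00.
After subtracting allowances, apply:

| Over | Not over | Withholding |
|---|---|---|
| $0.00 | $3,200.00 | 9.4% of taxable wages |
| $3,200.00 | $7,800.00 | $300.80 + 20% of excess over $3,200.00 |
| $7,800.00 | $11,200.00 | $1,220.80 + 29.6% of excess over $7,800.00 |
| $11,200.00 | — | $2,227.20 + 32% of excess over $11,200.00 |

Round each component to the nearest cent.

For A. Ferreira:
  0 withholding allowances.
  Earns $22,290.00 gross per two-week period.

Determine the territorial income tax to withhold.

Territorial Income Tax: taxable = $22,290.00
  $2,227.20 + 32% × ($22,290.00 − $11,200.00) = $2,227.20 + 32% × $11,090.00 = $5,776.00

$5,776.00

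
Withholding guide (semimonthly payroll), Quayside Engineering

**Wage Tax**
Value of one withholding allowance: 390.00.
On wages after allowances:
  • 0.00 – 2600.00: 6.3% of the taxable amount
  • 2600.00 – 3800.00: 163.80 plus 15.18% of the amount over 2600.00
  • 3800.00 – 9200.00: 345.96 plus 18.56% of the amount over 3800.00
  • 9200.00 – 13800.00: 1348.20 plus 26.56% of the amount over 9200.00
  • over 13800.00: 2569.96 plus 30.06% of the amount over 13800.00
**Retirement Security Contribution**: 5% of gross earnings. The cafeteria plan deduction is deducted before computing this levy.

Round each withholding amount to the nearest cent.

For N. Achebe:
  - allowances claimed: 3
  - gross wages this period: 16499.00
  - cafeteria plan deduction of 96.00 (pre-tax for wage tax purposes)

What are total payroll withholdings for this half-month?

3820.87

Wage Tax: taxable = 16499.00 − 96.00 − 3×390.00 = 15233.00
  2569.96 + 30.06% × (15233.00 − 13800.00) = 2569.96 + 30.06% × 1433.00 = 3000.72
Retirement Security Contribution: 5% × 16403.00 = 820.15
Total: 3000.72 + 820.15 = 3820.87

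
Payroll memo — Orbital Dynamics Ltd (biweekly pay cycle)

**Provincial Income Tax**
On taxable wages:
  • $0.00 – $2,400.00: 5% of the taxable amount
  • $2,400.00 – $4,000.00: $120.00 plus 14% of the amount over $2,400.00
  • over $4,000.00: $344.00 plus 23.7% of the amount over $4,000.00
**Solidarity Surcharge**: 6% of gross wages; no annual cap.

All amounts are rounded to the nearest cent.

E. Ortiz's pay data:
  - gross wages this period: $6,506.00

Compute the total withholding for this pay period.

Provincial Income Tax: taxable = $6,506.00
  $344.00 + 23.7% × ($6,506.00 − $4,000.00) = $344.00 + 23.7% × $2,506.00 = $937.92
Solidarity Surcharge: 6% × $6,506.00 = $390.36
Total: $937.92 + $390.36 = $1,328.28

$1,328.28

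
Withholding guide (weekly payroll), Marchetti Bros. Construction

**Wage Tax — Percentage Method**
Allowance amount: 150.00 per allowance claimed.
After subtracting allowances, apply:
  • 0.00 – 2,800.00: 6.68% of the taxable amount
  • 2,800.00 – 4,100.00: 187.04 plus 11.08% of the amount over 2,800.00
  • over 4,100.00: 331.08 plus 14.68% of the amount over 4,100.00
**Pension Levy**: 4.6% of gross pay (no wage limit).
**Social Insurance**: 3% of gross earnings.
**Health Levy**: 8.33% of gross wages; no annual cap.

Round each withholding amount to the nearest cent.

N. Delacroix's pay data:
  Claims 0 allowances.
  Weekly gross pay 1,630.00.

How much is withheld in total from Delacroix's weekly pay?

Wage Tax: taxable = 1,630.00
  6.68% × 1,630.00 = 108.88
Pension Levy: 4.6% × 1,630.00 = 74.98
Social Insurance: 3% × 1,630.00 = 48.90
Health Levy: 8.33% × 1,630.00 = 135.78
Total: 108.88 + 74.98 + 48.90 + 135.78 = 368.54

368.54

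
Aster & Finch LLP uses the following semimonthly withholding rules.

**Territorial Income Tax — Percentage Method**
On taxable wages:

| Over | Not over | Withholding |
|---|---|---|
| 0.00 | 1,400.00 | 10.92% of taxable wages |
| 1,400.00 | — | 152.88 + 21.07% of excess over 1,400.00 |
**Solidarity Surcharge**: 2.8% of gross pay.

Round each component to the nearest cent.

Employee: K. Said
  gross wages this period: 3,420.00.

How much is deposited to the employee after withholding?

2,745.75

Territorial Income Tax: taxable = 3,420.00
  152.88 + 21.07% × (3,420.00 − 1,400.00) = 152.88 + 21.07% × 2,020.00 = 578.49
Solidarity Surcharge: 2.8% × 3,420.00 = 95.76
Total withheld: 578.49 + 95.76 = 674.25
Net pay: 3,420.00 − 674.25 = 2,745.75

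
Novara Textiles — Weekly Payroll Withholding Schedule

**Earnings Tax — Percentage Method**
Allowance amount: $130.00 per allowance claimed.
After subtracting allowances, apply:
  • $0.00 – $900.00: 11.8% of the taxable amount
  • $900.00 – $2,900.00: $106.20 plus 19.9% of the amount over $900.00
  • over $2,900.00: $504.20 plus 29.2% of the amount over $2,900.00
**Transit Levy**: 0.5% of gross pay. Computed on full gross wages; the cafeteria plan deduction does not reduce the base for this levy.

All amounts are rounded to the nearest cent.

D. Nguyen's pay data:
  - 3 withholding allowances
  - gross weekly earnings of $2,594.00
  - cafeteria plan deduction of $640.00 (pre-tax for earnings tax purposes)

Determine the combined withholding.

Earnings Tax: taxable = $2,594.00 − $640.00 − 3×$130.00 = $1,564.00
  $106.20 + 19.9% × ($1,564.00 − $900.00) = $106.20 + 19.9% × $664.00 = $238.34
Transit Levy: 0.5% × $2,594.00 = $12.97
Total: $238.34 + $12.97 = $251.31

$251.31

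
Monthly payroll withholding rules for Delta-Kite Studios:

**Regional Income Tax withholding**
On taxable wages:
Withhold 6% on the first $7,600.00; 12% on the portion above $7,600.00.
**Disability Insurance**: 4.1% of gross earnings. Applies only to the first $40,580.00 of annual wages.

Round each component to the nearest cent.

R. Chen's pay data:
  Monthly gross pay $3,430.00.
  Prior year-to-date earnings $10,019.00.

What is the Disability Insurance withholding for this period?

Disability Insurance: 4.1% × $3,430.00 = $140.63

$140.63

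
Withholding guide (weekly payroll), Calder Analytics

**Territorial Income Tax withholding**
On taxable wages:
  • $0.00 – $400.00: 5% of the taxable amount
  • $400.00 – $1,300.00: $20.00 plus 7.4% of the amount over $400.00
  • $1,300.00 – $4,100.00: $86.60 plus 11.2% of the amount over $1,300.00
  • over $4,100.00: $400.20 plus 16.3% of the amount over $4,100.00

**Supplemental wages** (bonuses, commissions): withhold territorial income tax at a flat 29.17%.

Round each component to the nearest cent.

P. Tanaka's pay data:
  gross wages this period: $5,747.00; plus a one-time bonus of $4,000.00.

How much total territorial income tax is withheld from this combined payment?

Territorial Income Tax: taxable = $5,747.00
  $400.20 + 16.3% × ($5,747.00 − $4,100.00) = $400.20 + 16.3% × $1,647.00 = $668.66
Supplemental (29.17% flat on bonus): 29.17% × $4,000.00 = $1,166.80
Total territorial income tax: $668.66 + $1,166.80 = $1,835.46

$1,835.46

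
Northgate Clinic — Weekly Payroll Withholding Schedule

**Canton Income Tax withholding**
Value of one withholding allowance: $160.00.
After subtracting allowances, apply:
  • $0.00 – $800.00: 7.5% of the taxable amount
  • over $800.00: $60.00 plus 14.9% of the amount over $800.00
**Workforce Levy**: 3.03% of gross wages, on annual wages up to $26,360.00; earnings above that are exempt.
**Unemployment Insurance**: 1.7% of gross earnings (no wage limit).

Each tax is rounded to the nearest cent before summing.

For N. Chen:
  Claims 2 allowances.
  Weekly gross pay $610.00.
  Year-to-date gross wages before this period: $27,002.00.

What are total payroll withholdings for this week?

Canton Income Tax: taxable = $610.00 − 2×$160.00 = $290.00
  7.5% × $290.00 = $21.75
Workforce Levy: YTD $27,002.00 ≥ cap $26,360.00 → $0.00
Unemployment Insurance: 1.7% × $610.00 = $10.37
Total: $21.75 + $0.00 + $10.37 = $32.12

$32.12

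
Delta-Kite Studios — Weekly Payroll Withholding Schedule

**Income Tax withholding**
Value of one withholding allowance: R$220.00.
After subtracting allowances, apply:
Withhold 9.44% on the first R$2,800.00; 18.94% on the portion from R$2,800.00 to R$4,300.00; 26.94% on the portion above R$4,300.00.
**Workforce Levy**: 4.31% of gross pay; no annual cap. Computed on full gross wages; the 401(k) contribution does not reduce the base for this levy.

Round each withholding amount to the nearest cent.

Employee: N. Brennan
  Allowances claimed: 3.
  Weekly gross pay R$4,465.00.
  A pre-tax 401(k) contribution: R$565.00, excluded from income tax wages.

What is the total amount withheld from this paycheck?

Income Tax: taxable = R$4,465.00 − R$565.00 − 3×R$220.00 = R$3,240.00
  R$264.32 + 18.94% × (R$3,240.00 − R$2,800.00) = R$264.32 + 18.94% × R$440.00 = R$347.66
Workforce Levy: 4.31% × R$4,465.00 = R$192.44
Total: R$347.66 + R$192.44 = R$540.10

R$540.10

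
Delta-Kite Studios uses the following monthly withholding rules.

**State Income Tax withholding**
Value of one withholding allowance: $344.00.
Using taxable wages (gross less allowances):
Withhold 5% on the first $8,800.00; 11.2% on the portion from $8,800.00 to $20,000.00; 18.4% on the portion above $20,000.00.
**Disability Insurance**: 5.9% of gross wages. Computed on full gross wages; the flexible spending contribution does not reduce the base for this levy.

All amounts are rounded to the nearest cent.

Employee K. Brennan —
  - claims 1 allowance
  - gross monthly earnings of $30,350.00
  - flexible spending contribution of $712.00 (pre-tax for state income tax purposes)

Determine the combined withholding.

State Income Tax: taxable = $30,350.00 − $712.00 − 1×$344.00 = $29,294.00
  $1,694.40 + 18.4% × ($29,294.00 − $20,000.00) = $1,694.40 + 18.4% × $9,294.00 = $3,404.50
Disability Insurance: 5.9% × $30,350.00 = $1,790.65
Total: $3,404.50 + $1,790.65 = $5,195.15

$5,195.15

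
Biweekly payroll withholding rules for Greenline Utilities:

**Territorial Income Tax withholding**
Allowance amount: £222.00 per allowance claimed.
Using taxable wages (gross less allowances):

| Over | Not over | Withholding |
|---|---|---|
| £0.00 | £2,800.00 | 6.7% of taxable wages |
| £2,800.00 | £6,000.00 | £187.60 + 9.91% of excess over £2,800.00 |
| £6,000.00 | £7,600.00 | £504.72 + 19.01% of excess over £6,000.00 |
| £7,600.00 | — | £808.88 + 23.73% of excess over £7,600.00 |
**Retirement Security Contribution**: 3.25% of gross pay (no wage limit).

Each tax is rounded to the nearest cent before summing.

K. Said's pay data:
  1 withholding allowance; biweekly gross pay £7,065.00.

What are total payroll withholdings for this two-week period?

Territorial Income Tax: taxable = £7,065.00 − 1×£222.00 = £6,843.00
  £504.72 + 19.01% × (£6,843.00 − £6,000.00) = £504.72 + 19.01% × £843.00 = £664.97
Retirement Security Contribution: 3.25% × £7,065.00 = £229.61
Total: £664.97 + £229.61 = £894.58

£894.58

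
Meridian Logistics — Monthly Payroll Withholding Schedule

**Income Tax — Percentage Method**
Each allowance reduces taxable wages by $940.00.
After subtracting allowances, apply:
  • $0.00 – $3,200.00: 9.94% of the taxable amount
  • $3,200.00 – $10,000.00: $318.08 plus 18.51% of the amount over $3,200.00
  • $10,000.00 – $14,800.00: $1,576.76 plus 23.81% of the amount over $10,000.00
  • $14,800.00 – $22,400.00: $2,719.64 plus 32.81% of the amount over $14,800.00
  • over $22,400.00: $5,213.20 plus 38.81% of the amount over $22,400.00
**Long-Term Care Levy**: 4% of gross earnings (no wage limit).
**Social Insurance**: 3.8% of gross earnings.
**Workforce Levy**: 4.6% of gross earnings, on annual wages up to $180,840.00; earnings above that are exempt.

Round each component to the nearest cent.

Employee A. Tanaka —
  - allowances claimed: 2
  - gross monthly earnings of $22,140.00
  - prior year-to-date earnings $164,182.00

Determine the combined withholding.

$7,004.26

Income Tax: taxable = $22,140.00 − 2×$940.00 = $20,260.00
  $2,719.64 + 32.81% × ($20,260.00 − $14,800.00) = $2,719.64 + 32.81% × $5,460.00 = $4,511.07
Long-Term Care Levy: 4% × $22,140.00 = $885.60
Social Insurance: 3.8% × $22,140.00 = $841.32
Workforce Levy: cap $180,840.00 − YTD $164,182.00 = $16,658.00 subject; 4.6% × $16,658.00 = $766.27
Total: $4,511.07 + $885.60 + $841.32 + $766.27 = $7,004.26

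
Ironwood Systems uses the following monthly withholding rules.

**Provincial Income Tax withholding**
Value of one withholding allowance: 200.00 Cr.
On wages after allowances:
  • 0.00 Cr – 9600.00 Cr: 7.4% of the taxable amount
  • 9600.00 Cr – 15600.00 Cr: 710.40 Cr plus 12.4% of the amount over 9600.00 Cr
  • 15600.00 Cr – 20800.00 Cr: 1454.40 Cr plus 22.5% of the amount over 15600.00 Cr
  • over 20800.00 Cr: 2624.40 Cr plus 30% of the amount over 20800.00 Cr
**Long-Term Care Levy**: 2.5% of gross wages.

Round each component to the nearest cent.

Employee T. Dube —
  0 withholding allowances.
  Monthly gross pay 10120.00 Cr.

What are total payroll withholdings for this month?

Provincial Income Tax: taxable = 10120.00 Cr
  710.40 Cr + 12.4% × (10120.00 Cr − 9600.00 Cr) = 710.40 Cr + 12.4% × 520.00 Cr = 774.88 Cr
Long-Term Care Levy: 2.5% × 10120.00 Cr = 253.00 Cr
Total: 774.88 Cr + 253.00 Cr = 1027.88 Cr

1027.88 Cr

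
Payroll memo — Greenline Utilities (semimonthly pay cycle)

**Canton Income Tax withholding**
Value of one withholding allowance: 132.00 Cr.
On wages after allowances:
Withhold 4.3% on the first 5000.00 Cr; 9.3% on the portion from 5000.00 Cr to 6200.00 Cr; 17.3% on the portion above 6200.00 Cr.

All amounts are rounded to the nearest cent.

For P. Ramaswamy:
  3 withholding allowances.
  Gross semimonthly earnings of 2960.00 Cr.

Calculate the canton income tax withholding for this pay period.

110.25 Cr

Canton Income Tax: taxable = 2960.00 Cr − 3×132.00 Cr = 2564.00 Cr
  4.3% × 2564.00 Cr = 110.25 Cr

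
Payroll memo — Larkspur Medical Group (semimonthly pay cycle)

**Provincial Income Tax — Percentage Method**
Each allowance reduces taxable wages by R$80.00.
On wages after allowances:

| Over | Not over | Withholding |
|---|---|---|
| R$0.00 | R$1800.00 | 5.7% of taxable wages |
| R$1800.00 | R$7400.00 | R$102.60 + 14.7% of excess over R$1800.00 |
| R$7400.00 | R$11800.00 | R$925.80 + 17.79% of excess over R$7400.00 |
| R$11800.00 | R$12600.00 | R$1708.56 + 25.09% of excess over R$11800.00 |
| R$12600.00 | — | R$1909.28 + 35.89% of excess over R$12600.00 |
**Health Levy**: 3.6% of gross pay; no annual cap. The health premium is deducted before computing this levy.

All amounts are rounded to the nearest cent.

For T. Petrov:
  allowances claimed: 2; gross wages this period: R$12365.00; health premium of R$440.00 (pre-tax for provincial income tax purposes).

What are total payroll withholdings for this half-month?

Provincial Income Tax: taxable = R$12365.00 − R$440.00 − 2×R$80.00 = R$11765.00
  R$925.80 + 17.79% × (R$11765.00 − R$7400.00) = R$925.80 + 17.79% × R$4365.00 = R$1702.33
Health Levy: 3.6% × R$11925.00 = R$429.30
Total: R$1702.33 + R$429.30 = R$2131.63

R$2131.63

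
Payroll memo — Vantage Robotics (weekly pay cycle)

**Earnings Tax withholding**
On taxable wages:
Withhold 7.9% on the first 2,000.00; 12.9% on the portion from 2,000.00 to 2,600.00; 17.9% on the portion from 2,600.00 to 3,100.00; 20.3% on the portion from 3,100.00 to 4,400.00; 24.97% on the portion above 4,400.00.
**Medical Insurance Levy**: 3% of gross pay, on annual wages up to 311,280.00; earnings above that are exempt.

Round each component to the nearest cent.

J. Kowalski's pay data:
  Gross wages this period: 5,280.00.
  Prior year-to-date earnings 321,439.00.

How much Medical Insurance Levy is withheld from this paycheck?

Medical Insurance Levy: YTD 321,439.00 ≥ cap 311,280.00 → 0.00

0.00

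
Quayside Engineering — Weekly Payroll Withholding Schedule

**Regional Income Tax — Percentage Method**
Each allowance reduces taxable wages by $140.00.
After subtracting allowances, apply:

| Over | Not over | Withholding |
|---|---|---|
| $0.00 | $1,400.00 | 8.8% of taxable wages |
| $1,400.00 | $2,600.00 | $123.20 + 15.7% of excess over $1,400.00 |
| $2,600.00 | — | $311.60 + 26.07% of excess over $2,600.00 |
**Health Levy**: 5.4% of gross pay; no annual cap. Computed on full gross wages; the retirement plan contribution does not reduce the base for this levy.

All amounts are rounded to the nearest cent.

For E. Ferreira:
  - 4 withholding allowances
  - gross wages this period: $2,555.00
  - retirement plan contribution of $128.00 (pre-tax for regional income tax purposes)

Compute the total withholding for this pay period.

Regional Income Tax: taxable = $2,555.00 − $128.00 − 4×$140.00 = $1,867.00
  $123.20 + 15.7% × ($1,867.00 − $1,400.00) = $123.20 + 15.7% × $467.00 = $196.52
Health Levy: 5.4% × $2,555.00 = $137.97
Total: $196.52 + $137.97 = $334.49

$334.49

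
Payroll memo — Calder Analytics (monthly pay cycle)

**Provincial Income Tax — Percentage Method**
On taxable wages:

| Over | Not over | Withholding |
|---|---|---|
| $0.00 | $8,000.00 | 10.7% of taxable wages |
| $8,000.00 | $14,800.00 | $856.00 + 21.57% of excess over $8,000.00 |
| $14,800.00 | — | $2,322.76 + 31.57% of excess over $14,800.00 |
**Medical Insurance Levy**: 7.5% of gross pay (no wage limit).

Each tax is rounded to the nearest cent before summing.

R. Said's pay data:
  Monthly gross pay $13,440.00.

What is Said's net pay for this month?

$10,402.59

Provincial Income Tax: taxable = $13,440.00
  $856.00 + 21.57% × ($13,440.00 − $8,000.00) = $856.00 + 21.57% × $5,440.00 = $2,029.41
Medical Insurance Levy: 7.5% × $13,440.00 = $1,008.00
Total withheld: $2,029.41 + $1,008.00 = $3,037.41
Net pay: $13,440.00 − $3,037.41 = $10,402.59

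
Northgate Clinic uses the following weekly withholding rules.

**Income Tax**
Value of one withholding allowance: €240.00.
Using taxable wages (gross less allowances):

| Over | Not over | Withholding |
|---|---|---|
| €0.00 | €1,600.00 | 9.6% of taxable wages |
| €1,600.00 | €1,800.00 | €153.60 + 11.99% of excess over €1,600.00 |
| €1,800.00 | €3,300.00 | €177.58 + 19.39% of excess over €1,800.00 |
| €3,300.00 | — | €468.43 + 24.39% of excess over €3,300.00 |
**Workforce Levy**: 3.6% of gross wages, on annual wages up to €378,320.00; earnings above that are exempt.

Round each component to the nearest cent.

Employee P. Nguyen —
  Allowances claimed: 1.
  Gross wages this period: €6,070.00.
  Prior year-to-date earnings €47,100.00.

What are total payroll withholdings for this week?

€1,304.02

Income Tax: taxable = €6,070.00 − 1×€240.00 = €5,830.00
  €468.43 + 24.39% × (€5,830.00 − €3,300.00) = €468.43 + 24.39% × €2,530.00 = €1,085.50
Workforce Levy: 3.6% × €6,070.00 = €218.52
Total: €1,085.50 + €218.52 = €1,304.02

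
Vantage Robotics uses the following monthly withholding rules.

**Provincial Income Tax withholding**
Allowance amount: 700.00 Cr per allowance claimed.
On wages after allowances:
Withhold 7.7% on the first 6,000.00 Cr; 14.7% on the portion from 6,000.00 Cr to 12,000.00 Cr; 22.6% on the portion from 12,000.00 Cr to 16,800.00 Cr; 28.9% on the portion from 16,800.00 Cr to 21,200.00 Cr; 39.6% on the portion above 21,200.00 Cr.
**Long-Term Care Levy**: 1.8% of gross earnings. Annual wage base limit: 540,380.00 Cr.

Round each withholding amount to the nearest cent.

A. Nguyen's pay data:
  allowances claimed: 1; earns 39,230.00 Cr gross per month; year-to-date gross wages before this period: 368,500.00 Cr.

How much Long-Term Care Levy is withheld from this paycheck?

Long-Term Care Levy: 1.8% × 39,230.00 Cr = 706.14 Cr

706.14 Cr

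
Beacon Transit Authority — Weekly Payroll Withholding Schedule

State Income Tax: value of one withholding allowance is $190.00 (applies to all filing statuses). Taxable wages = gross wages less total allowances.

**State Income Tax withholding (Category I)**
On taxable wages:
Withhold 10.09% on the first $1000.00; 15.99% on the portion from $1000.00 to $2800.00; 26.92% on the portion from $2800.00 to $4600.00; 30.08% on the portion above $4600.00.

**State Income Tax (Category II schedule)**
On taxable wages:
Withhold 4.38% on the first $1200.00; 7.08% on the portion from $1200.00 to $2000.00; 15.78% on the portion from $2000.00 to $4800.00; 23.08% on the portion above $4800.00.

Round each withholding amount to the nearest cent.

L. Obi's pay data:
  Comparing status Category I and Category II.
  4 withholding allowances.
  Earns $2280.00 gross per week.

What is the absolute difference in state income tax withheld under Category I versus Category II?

State Income Tax (Category I): taxable = $2280.00 − 4×$190.00 = $1520.00
  $100.90 + 15.99% × ($1520.00 − $1000.00) = $100.90 + 15.99% × $520.00 = $184.05
State Income Tax (Category II): taxable = $2280.00 − 4×$190.00 = $1520.00
  $52.56 + 7.08% × ($1520.00 − $1200.00) = $52.56 + 7.08% × $320.00 = $75.22
Difference: |$184.05 − $75.22| = $108.83 (higher under Category I)

$108.83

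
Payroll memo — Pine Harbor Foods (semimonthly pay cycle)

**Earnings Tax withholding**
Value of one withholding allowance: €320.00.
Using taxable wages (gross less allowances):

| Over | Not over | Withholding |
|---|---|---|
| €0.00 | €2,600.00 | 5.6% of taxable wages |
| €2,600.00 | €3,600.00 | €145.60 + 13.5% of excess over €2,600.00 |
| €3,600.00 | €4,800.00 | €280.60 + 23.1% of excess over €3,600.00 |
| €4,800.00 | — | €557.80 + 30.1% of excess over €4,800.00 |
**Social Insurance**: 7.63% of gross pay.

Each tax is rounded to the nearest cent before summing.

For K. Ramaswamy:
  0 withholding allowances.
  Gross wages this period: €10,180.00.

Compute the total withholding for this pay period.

€2,953.91

Earnings Tax: taxable = €10,180.00
  €557.80 + 30.1% × (€10,180.00 − €4,800.00) = €557.80 + 30.1% × €5,380.00 = €2,177.18
Social Insurance: 7.63% × €10,180.00 = €776.73
Total: €2,177.18 + €776.73 = €2,953.91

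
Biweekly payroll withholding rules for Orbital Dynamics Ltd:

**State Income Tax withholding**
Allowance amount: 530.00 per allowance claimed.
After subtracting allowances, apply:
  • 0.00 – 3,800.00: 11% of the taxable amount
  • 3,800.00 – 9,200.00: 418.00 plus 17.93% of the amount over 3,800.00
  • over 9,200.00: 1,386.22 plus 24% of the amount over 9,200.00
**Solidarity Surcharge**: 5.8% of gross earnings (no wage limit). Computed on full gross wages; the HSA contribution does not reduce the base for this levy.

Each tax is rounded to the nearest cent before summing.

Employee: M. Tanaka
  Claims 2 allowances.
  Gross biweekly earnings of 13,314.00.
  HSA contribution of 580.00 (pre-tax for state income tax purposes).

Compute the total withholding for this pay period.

State Income Tax: taxable = 13,314.00 − 580.00 − 2×530.00 = 11,674.00
  1,386.22 + 24% × (11,674.00 − 9,200.00) = 1,386.22 + 24% × 2,474.00 = 1,979.98
Solidarity Surcharge: 5.8% × 13,314.00 = 772.21
Total: 1,979.98 + 772.21 = 2,752.19

2,752.19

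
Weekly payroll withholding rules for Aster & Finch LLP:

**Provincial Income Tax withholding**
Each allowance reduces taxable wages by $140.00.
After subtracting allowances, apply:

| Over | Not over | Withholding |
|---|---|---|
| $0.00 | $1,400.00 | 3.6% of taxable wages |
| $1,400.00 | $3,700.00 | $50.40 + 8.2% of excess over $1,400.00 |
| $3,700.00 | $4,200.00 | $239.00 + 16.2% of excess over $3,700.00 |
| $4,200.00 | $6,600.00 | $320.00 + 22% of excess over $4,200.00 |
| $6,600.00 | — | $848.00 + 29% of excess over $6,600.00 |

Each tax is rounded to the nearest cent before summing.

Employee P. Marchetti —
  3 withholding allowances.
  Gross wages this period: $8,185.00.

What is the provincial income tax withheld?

Provincial Income Tax: taxable = $8,185.00 − 3×$140.00 = $7,765.00
  $848.00 + 29% × ($7,765.00 − $6,600.00) = $848.00 + 29% × $1,165.00 = $1,185.85

$1,185.85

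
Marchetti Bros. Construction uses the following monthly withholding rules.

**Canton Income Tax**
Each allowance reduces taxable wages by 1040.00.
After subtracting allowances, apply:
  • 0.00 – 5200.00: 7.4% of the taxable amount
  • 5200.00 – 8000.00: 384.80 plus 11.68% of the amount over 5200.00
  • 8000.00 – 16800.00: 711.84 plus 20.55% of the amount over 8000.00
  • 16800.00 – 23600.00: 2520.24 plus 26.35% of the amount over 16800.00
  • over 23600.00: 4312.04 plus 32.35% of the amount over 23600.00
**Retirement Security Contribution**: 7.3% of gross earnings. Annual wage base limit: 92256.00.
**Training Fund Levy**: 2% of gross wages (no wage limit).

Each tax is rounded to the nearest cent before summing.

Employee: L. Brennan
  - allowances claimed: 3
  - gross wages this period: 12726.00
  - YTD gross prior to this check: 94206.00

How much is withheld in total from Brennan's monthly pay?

1296.39

Canton Income Tax: taxable = 12726.00 − 3×1040.00 = 9606.00
  711.84 + 20.55% × (9606.00 − 8000.00) = 711.84 + 20.55% × 1606.00 = 1041.87
Retirement Security Contribution: YTD 94206.00 ≥ cap 92256.00 → 0.00
Training Fund Levy: 2% × 12726.00 = 254.52
Total: 1041.87 + 0.00 + 254.52 = 1296.39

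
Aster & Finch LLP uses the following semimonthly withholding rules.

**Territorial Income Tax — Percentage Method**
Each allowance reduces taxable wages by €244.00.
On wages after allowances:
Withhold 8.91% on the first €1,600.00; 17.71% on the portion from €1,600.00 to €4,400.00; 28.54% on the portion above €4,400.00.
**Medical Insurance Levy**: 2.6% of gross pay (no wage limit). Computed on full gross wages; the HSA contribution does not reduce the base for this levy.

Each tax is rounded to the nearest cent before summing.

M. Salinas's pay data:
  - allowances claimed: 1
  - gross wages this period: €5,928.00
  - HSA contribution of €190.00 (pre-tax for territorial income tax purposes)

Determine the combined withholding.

Territorial Income Tax: taxable = €5,928.00 − €190.00 − 1×€244.00 = €5,494.00
  €638.44 + 28.54% × (€5,494.00 − €4,400.00) = €638.44 + 28.54% × €1,094.00 = €950.67
Medical Insurance Levy: 2.6% × €5,928.00 = €154.13
Total: €950.67 + €154.13 = €1,104.80

€1,104.80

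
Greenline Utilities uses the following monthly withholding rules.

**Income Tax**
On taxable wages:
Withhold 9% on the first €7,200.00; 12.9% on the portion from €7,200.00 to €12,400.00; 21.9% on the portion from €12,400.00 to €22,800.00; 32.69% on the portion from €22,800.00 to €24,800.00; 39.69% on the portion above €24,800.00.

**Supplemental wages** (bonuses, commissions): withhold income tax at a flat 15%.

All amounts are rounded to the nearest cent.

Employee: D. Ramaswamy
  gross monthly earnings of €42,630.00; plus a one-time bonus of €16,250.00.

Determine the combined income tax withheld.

€13,764.43

Income Tax: taxable = €42,630.00
  €4,250.20 + 39.69% × (€42,630.00 − €24,800.00) = €4,250.20 + 39.69% × €17,830.00 = €11,326.93
Supplemental (15% flat on bonus): 15% × €16,250.00 = €2,437.50
Total income tax: €11,326.93 + €2,437.50 = €13,764.43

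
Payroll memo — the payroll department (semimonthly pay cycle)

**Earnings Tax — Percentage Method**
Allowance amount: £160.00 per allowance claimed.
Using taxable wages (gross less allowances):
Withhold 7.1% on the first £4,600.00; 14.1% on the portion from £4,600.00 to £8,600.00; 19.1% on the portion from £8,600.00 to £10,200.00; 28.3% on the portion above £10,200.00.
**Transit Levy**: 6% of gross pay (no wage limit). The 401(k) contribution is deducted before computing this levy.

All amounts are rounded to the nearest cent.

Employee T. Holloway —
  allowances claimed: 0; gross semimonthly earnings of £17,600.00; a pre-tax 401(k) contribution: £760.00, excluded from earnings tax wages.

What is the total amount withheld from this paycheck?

Earnings Tax: taxable = £17,600.00 − £760.00 = £16,840.00
  £1,196.20 + 28.3% × (£16,840.00 − £10,200.00) = £1,196.20 + 28.3% × £6,640.00 = £3,075.32
Transit Levy: 6% × £16,840.00 = £1,010.40
Total: £3,075.32 + £1,010.40 = £4,085.72

£4,085.72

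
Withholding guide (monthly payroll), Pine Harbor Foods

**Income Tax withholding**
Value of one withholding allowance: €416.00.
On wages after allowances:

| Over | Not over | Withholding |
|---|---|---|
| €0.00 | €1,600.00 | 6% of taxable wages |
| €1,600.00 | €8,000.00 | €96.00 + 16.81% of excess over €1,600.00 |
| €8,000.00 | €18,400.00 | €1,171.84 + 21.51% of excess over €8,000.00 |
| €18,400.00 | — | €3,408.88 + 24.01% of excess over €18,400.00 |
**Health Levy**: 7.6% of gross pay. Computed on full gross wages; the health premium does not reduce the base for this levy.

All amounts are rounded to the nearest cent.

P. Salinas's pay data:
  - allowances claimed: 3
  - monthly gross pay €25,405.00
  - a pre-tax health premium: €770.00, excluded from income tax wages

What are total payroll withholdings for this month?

€6,537.04

Income Tax: taxable = €25,405.00 − €770.00 − 3×€416.00 = €23,387.00
  €3,408.88 + 24.01% × (€23,387.00 − €18,400.00) = €3,408.88 + 24.01% × €4,987.00 = €4,606.26
Health Levy: 7.6% × €25,405.00 = €1,930.78
Total: €4,606.26 + €1,930.78 = €6,537.04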